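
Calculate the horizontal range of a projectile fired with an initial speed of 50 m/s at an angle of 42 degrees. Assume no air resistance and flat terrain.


R = v0^2 * sin(2*theta) / g = 50^2 * sin(2*42°) / 9.81 = 253.4 m

253.4 m


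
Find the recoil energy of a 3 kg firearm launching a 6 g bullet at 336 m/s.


v_r = m_p*v_p/m_gun = 0.006*336/3 = 0.672 m/s, E_r = 0.5*m_gun*v_r^2 = 0.5*3*0.672^2 = 0.6774 J

0.6774 J


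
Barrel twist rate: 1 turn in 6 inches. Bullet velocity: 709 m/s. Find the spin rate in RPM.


twist_m = 6*0.0254 = 0.1524 m
spin = v/twist = 709/0.1524 = 4652.231 rev/s
RPM = spin*60 = 4652.231*60 ≈ 279134 RPM

279134 RPM


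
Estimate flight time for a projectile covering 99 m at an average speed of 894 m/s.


t = d/v = 99/894 = 0.1107 s

0.1107 s


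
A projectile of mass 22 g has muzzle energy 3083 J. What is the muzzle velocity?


v = sqrt(2*E/m) = sqrt(2*3083/0.022) = 529.4 m/s

529.4 m/s


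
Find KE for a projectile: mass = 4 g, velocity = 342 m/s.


E = 0.5*m*v^2 = 0.5*0.004*342^2 = 233.9 J

233.9 J


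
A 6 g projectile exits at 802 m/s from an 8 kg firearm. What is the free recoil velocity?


v_recoil = m_p * v_p / m_gun = 0.006 * 802 / 8 = 0.6015 m/s

0.6015 m/s


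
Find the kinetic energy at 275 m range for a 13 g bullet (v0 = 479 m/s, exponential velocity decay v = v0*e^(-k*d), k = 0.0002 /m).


v = v0*exp(-k*d) = 479*exp(-0.0002*275) = 453.366 m/s
E = 0.5*m*v^2 = 0.5*0.013*453.366^2 = 1336 J

1336 J


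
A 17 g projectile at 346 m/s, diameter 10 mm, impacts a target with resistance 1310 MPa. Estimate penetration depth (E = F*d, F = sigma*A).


A = pi*(d/2)^2 = pi*(10/2)^2 = 78.5398 mm^2
E = 0.5*m*v^2 = 0.5*0.017*346^2 = 1017.59 J
depth = E/(sigma*A) = 1017.59 J / (1310 MPa * 78.5398 mm^2) = 1017.59/(1310 * 78.5398) m = 0.00989031 m ≈ 9.89 mm

9.89 mm


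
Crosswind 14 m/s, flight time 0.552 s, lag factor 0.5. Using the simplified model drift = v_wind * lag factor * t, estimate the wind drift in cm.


drift = v_wind * lag * t = 14 * 0.5 * 0.552 = 3.864 m ≈ 386.4 cm

386.4 cm


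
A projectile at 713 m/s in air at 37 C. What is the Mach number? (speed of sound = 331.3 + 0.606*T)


a = 331.3 + 0.606*(37) = 353.722 m/s
M = v/a = 713/353.722 = 2.016

2.016


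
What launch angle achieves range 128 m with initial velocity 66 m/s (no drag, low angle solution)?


sin(2*theta) = R*g/v0^2 = 128*9.81/66^2 = 0.288264, theta = arcsin(0.288264)/2 = 8.377°

8.377 degrees


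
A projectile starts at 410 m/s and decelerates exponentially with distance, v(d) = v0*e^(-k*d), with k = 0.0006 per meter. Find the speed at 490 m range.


v = v0*exp(-k*d) = 410*exp(-0.0006*490) = 305.6 m/s

305.6 m/s


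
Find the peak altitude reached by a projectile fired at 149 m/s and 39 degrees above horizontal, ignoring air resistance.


H = (v0*sin(theta))^2 / (2g) = (149*sin(39°))^2 / (2*9.81) = 448.1 m

448.1 m


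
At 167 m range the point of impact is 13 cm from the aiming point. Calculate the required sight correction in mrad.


1 mrad subtends 1 cm per 10 m of range, so adj = error_cm / (dist_m / 10) = 13 / (167/10) = 0.7784 mrad

0.7784 mrad


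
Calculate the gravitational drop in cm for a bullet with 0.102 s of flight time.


drop = 0.5*g*t^2 = 0.5*9.81*0.102^2 = 0.0510316 m ≈ 5.103 cm

5.103 cm


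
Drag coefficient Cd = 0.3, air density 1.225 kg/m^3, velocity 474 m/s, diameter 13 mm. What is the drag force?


A = pi*(d/2)^2 = pi*(13/2000)^2 = 1.32732e-04 m^2
Fd = 0.5*Cd*rho*A*v^2 = 0.5*0.3*1.225*1.32732e-04*474^2 = 5.48 N

5.48 N


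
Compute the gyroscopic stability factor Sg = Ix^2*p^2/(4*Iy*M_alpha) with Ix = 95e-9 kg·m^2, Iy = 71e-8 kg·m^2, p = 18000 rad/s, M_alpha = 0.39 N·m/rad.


Sg = Ix^2 * p^2 / (4 * Iy * M_alpha) = (95e-9)^2 * 18000^2 / (4 * 71e-8 * 0.39) = 2.64

2.64


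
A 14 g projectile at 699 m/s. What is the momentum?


p = m*v = 0.014*699 = 9.786 kg·m/s

9.786 kg·m/s


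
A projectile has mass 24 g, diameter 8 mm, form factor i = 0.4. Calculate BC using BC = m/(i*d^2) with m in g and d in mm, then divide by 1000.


BC = m/(i*d^2*1000) = 24/(0.4 * 8^2 * 1000) = 0.0009375

0.0009375


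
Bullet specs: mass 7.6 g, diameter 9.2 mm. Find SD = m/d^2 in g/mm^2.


SD = m/d^2 = 7.6/9.2^2 = 0.08979 g/mm^2

0.08979 g/mm^2


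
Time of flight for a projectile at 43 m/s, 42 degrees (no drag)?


T = 2*v0*sin(theta)/g = 2*43*sin(42°)/9.81 = 5.866 s

5.866 s


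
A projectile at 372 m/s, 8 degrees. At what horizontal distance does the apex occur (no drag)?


R = v0^2*sin(2*theta)/g = 372^2*sin(2*8°)/9.81 = 3888.26 m
apex_dist = R/2 = 3888.26/2 = 1944 m

1944 m


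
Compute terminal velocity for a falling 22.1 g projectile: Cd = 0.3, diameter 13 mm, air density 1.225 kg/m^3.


A = pi*(d/2)^2 = pi*(13/2000)^2 = 1.32732e-04 m^2
vt = sqrt(2mg/(Cd*rho*A)) = sqrt(2*0.0221*9.81/(0.3 * 1.225 * 1.32732e-04)) = 94.28 m/s

94.28 m/s


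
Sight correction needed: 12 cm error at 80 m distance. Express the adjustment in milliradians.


1 mrad subtends 1 cm per 10 m of range, so adj = error_cm / (dist_m / 10) = 12 / (80/10) = 1.5 mrad

1.5 mrad


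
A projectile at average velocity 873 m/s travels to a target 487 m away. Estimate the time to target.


t = d/v = 487/873 = 0.5578 s

0.5578 s


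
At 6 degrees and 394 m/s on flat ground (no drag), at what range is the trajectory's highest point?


R = v0^2*sin(2*theta)/g = 394^2*sin(2*6°)/9.81 = 3290.05 m
apex_dist = R/2 = 3290.05/2 = 1645 m

1645 m


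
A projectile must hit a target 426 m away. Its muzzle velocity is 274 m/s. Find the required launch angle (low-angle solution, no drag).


sin(2*theta) = R*g/v0^2 = 426*9.81/274^2 = 0.0556644, theta = arcsin(0.0556644)/2 = 1.595°

1.595 degrees


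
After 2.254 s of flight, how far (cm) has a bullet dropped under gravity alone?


drop = 0.5*g*t^2 = 0.5*9.81*2.254^2 = 24.9199 m ≈ 2492 cm

2492 cm


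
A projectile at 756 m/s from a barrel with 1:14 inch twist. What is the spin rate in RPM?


twist_m = 14*0.0254 = 0.3556 m
spin = v/twist = 756/0.3556 = 2125.984 rev/s
RPM = spin*60 = 2125.984*60 ≈ 127559 RPM

127559 RPM


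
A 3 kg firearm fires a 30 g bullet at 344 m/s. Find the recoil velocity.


v_recoil = m_p * v_p / m_gun = 0.03 * 344 / 3 = 3.44 m/s

3.44 m/s


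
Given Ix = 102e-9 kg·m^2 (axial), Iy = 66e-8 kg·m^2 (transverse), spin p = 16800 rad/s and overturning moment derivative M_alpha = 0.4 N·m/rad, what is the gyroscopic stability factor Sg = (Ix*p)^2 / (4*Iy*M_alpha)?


Sg = Ix^2 * p^2 / (4 * Iy * M_alpha) = (102e-9)^2 * 16800^2 / (4 * 66e-8 * 0.4) = 2.781

2.781


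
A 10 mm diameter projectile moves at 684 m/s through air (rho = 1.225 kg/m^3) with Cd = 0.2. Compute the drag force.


A = pi*(d/2)^2 = pi*(10/2000)^2 = 7.85398e-05 m^2
Fd = 0.5*Cd*rho*A*v^2 = 0.5*0.2*1.225*7.85398e-05*684^2 = 4.501 N

4.501 N


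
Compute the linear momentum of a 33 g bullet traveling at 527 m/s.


p = m*v = 0.033*527 = 17.39 kg·m/s

17.39 kg·m/s


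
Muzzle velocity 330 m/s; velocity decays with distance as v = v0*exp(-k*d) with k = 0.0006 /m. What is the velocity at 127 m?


v = v0*exp(-k*d) = 330*exp(-0.0006*127) = 305.8 m/s

305.8 m/s


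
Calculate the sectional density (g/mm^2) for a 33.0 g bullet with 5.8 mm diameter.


SD = m/d^2 = 33.0/5.8^2 = 0.981 g/mm^2

0.981 g/mm^2


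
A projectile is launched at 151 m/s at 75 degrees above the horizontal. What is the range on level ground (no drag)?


R = v0^2 * sin(2*theta) / g = 151^2 * sin(2*75°) / 9.81 = 1162 m

1162 m


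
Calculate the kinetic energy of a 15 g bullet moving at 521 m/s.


E = 0.5*m*v^2 = 0.5*0.015*521^2 = 2036 J

2036 J


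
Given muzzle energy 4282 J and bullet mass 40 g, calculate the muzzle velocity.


v = sqrt(2*E/m) = sqrt(2*4282/0.04) = 462.7 m/s

462.7 m/s


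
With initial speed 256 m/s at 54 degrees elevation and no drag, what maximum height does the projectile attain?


H = (v0*sin(theta))^2 / (2g) = (256*sin(54°))^2 / (2*9.81) = 2186 m

2186 m


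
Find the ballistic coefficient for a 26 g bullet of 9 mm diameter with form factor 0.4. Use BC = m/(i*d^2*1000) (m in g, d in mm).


BC = m/(i*d^2*1000) = 26/(0.4 * 9^2 * 1000) = 0.0008025

0.0008025


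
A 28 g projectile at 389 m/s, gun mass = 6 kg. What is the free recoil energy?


v_r = m_p*v_p/m_gun = 0.028*389/6 = 1.81533 m/s, E_r = 0.5*m_gun*v_r^2 = 0.5*6*1.81533^2 = 9.886 J

9.886 J


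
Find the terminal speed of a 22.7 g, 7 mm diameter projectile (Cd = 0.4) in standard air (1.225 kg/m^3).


A = pi*(d/2)^2 = pi*(7/2000)^2 = 3.84845e-05 m^2
vt = sqrt(2mg/(Cd*rho*A)) = sqrt(2*0.0227*9.81/(0.4 * 1.225 * 3.84845e-05)) = 153.7 m/s

153.7 m/s


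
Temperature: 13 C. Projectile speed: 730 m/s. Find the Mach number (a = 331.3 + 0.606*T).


a = 331.3 + 0.606*(13) = 339.178 m/s
M = v/a = 730/339.178 = 2.152

2.152


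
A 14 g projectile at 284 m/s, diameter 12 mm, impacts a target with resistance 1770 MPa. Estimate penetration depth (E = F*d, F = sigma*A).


A = pi*(d/2)^2 = pi*(12/2)^2 = 113.097 mm^2
E = 0.5*m*v^2 = 0.5*0.014*284^2 = 564.592 J
depth = E/(sigma*A) = 564.592 J / (1770 MPa * 113.097 mm^2) = 564.592/(1770 * 113.097) m = 0.00282039 m ≈ 2.82 mm

2.82 mm


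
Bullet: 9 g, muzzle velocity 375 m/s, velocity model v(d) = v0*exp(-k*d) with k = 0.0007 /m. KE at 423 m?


v = v0*exp(-k*d) = 375*exp(-0.0007*423) = 278.892 m/s
E = 0.5*m*v^2 = 0.5*0.009*278.892^2 = 350 J

350 J


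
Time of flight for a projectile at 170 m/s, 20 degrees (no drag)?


T = 2*v0*sin(theta)/g = 2*170*sin(20°)/9.81 = 11.85 s

11.85 s


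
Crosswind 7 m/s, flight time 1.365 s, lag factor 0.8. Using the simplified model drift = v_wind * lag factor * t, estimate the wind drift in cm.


drift = v_wind * lag * t = 7 * 0.8 * 1.365 = 7.644 m ≈ 764.4 cm

764.4 cm


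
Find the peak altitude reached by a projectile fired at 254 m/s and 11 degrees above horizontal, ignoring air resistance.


H = (v0*sin(theta))^2 / (2g) = (254*sin(11°))^2 / (2*9.81) = 119.7 m

119.7 m


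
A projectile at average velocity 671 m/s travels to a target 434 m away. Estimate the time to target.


t = d/v = 434/671 = 0.6468 s

0.6468 s


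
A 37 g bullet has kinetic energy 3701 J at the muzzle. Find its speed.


v = sqrt(2*E/m) = sqrt(2*3701/0.037) = 447.3 m/s

447.3 m/s


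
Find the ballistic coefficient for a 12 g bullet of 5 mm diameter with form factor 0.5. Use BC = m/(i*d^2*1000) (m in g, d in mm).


BC = m/(i*d^2*1000) = 12/(0.5 * 5^2 * 1000) = 0.00096

0.00096


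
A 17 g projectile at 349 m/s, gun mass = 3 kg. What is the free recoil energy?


v_r = m_p*v_p/m_gun = 0.017*349/3 = 1.97767 m/s, E_r = 0.5*m_gun*v_r^2 = 0.5*3*1.97767^2 = 5.867 J

5.867 J


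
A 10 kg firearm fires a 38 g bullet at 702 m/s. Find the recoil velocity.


v_recoil = m_p * v_p / m_gun = 0.038 * 702 / 10 = 2.668 m/s

2.668 m/s


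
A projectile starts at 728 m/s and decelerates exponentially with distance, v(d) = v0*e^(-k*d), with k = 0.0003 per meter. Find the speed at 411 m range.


v = v0*exp(-k*d) = 728*exp(-0.0003*411) = 643.6 m/s

643.6 m/s


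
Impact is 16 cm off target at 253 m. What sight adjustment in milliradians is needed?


1 mrad subtends 1 cm per 10 m of range, so adj = error_cm / (dist_m / 10) = 16 / (253/10) = 0.6324 mrad

0.6324 mrad


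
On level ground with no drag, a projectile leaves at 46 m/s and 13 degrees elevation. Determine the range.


R = v0^2 * sin(2*theta) / g = 46^2 * sin(2*13°) / 9.81 = 94.56 m

94.56 m


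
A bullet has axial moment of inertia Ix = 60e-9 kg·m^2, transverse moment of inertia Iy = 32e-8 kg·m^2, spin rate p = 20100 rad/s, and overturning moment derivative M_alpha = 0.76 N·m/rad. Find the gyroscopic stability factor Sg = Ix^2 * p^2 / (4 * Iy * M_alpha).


Sg = Ix^2 * p^2 / (4 * Iy * M_alpha) = (60e-9)^2 * 20100^2 / (4 * 32e-8 * 0.76) = 1.495

1.495


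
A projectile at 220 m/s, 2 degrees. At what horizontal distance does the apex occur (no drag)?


R = v0^2*sin(2*theta)/g = 220^2*sin(2*2°)/9.81 = 344.16 m
apex_dist = R/2 = 344.16/2 = 172.1 m

172.1 m


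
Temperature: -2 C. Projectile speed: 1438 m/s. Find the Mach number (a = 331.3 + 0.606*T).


a = 331.3 + 0.606*(-2) = 330.088 m/s
M = v/a = 1438/330.088 = 4.356

4.356


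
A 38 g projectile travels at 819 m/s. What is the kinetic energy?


E = 0.5*m*v^2 = 0.5*0.038*819^2 = 12744 J

12744 J


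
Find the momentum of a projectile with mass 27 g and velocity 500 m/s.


p = m*v = 0.027*500 = 13.5 kg·m/s

13.5 kg·m/s


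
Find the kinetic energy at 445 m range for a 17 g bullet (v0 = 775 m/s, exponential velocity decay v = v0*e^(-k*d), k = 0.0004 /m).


v = v0*exp(-k*d) = 775*exp(-0.0004*445) = 648.63 m/s
E = 0.5*m*v^2 = 0.5*0.017*648.63^2 = 3576 J

3576 J


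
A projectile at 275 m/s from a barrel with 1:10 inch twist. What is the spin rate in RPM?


twist_m = 10*0.0254 = 0.254 m
spin = v/twist = 275/0.254 = 1082.677 rev/s
RPM = spin*60 = 1082.677*60 ≈ 64961 RPM

64961 RPM


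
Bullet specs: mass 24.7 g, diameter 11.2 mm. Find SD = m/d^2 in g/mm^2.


SD = m/d^2 = 24.7/11.2^2 = 0.1969 g/mm^2

0.1969 g/mm^2


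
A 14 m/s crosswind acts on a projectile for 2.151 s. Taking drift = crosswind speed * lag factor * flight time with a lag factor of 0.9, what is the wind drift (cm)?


drift = v_wind * lag * t = 14 * 0.9 * 2.151 = 27.1026 m ≈ 2710 cm

2710 cm


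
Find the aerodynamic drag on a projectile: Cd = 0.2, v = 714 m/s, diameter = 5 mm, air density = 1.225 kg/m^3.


A = pi*(d/2)^2 = pi*(5/2000)^2 = 1.96350e-05 m^2
Fd = 0.5*Cd*rho*A*v^2 = 0.5*0.2*1.225*1.96350e-05*714^2 = 1.226 N

1.226 N


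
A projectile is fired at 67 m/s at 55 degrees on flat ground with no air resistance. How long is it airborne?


T = 2*v0*sin(theta)/g = 2*67*sin(55°)/9.81 = 11.19 s

11.19 s


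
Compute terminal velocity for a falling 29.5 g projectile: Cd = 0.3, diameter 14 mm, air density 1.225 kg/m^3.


A = pi*(d/2)^2 = pi*(14/2000)^2 = 1.53938e-04 m^2
vt = sqrt(2mg/(Cd*rho*A)) = sqrt(2*0.0295*9.81/(0.3 * 1.225 * 1.53938e-04)) = 101.1 m/s

101.1 m/s


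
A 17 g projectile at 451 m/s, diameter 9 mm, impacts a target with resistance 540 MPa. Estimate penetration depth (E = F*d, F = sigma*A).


A = pi*(d/2)^2 = pi*(9/2)^2 = 63.6173 mm^2
E = 0.5*m*v^2 = 0.5*0.017*451^2 = 1728.91 J
depth = E/(sigma*A) = 1728.91 J / (540 MPa * 63.6173 mm^2) = 1728.91/(540 * 63.6173) m = 0.0503273 m ≈ 50.33 mm

50.33 mm


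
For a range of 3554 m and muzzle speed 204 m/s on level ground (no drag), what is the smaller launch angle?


sin(2*theta) = R*g/v0^2 = 3554*9.81/204^2 = 0.837772, theta = arcsin(0.837772)/2 = 28.45°

28.45 degrees


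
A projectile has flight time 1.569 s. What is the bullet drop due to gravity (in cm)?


drop = 0.5*g*t^2 = 0.5*9.81*1.569^2 = 12.0749 m ≈ 1207 cm

1207 cm


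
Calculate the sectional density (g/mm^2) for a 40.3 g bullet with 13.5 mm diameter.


SD = m/d^2 = 40.3/13.5^2 = 0.2211 g/mm^2

0.2211 g/mm^2


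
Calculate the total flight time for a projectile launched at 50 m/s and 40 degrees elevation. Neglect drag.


T = 2*v0*sin(theta)/g = 2*50*sin(40°)/9.81 = 6.552 s

6.552 s


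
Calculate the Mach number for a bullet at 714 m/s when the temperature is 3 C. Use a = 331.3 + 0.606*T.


a = 331.3 + 0.606*(3) = 333.118 m/s
M = v/a = 714/333.118 = 2.143

2.143


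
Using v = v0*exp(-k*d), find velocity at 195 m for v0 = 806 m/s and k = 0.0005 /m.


v = v0*exp(-k*d) = 806*exp(-0.0005*195) = 731.1 m/s

731.1 m/s


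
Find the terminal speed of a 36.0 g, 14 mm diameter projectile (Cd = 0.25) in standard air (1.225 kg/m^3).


A = pi*(d/2)^2 = pi*(14/2000)^2 = 1.53938e-04 m^2
vt = sqrt(2mg/(Cd*rho*A)) = sqrt(2*0.036*9.81/(0.25 * 1.225 * 1.53938e-04)) = 122.4 m/s

122.4 m/s


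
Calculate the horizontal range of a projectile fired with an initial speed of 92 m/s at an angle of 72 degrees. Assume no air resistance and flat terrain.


R = v0^2 * sin(2*theta) / g = 92^2 * sin(2*72°) / 9.81 = 507.1 m

507.1 m


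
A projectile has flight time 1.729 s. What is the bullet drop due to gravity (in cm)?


drop = 0.5*g*t^2 = 0.5*9.81*1.729^2 = 14.6632 m ≈ 1466 cm

1466 cm


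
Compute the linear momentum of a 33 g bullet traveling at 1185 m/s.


p = m*v = 0.033*1185 = 39.11 kg·m/s

39.11 kg·m/s


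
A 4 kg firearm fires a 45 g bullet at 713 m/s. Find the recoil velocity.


v_recoil = m_p * v_p / m_gun = 0.045 * 713 / 4 = 8.021 m/s

8.021 m/s


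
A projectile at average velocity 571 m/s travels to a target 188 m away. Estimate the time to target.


t = d/v = 188/571 = 0.3292 s

0.3292 s


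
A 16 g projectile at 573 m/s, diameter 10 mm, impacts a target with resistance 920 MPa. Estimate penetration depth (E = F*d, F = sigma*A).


A = pi*(d/2)^2 = pi*(10/2)^2 = 78.5398 mm^2
E = 0.5*m*v^2 = 0.5*0.016*573^2 = 2626.63 J
depth = E/(sigma*A) = 2626.63 J / (920 MPa * 78.5398 mm^2) = 2626.63/(920 * 78.5398) m = 0.0363514 m ≈ 36.35 mm

36.35 mm


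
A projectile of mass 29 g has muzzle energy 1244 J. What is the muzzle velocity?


v = sqrt(2*E/m) = sqrt(2*1244/0.029) = 292.9 m/s

292.9 m/s


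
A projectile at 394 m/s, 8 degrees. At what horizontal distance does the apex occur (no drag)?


R = v0^2*sin(2*theta)/g = 394^2*sin(2*8°)/9.81 = 4361.76 m
apex_dist = R/2 = 4361.76/2 = 2181 m

2181 m


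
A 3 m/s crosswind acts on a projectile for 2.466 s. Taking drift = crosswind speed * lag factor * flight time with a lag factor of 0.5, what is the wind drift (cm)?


drift = v_wind * lag * t = 3 * 0.5 * 2.466 = 3.699 m ≈ 369.9 cm

369.9 cm


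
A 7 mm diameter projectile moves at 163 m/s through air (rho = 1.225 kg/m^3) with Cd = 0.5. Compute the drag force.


A = pi*(d/2)^2 = pi*(7/2000)^2 = 3.84845e-05 m^2
Fd = 0.5*Cd*rho*A*v^2 = 0.5*0.5*1.225*3.84845e-05*163^2 = 0.3131 N

0.3131 N


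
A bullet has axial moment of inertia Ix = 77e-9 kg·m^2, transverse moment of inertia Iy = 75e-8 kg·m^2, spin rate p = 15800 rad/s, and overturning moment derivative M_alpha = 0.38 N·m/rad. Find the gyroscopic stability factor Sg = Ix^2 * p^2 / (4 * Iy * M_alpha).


Sg = Ix^2 * p^2 / (4 * Iy * M_alpha) = (77e-9)^2 * 15800^2 / (4 * 75e-8 * 0.38) = 1.298

1.298


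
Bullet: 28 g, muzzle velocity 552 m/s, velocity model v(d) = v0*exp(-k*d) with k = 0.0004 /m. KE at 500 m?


v = v0*exp(-k*d) = 552*exp(-0.0004*500) = 451.939 m/s
E = 0.5*m*v^2 = 0.5*0.028*451.939^2 = 2859 J

2859 J


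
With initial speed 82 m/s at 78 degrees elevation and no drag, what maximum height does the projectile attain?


H = (v0*sin(theta))^2 / (2g) = (82*sin(78°))^2 / (2*9.81) = 327.9 m

327.9 m


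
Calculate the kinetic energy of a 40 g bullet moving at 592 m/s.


E = 0.5*m*v^2 = 0.5*0.04*592^2 = 7009 J

7009 J


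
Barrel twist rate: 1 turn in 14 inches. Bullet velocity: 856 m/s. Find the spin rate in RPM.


twist_m = 14*0.0254 = 0.3556 m
spin = v/twist = 856/0.3556 = 2407.199 rev/s
RPM = spin*60 = 2407.199*60 ≈ 144432 RPM

144432 RPM


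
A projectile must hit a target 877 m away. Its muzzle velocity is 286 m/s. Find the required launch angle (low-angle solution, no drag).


sin(2*theta) = R*g/v0^2 = 877*9.81/286^2 = 0.105181, theta = arcsin(0.105181)/2 = 3.019°

3.019 degrees


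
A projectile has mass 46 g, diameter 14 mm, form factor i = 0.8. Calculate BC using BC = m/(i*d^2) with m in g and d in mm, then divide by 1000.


BC = m/(i*d^2*1000) = 46/(0.8 * 14^2 * 1000) = 0.0002934

0.0002934


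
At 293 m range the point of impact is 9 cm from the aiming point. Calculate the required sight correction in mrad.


1 mrad subtends 1 cm per 10 m of range, so adj = error_cm / (dist_m / 10) = 9 / (293/10) = 0.3072 mrad

0.3072 mrad


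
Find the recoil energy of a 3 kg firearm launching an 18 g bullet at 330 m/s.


v_r = m_p*v_p/m_gun = 0.018*330/3 = 1.98 m/s, E_r = 0.5*m_gun*v_r^2 = 0.5*3*1.98^2 = 5.881 J

5.881 J


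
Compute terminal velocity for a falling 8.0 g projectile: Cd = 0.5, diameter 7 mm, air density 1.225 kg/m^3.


A = pi*(d/2)^2 = pi*(7/2000)^2 = 3.84845e-05 m^2
vt = sqrt(2mg/(Cd*rho*A)) = sqrt(2*0.008*9.81/(0.5 * 1.225 * 3.84845e-05)) = 81.6 m/s

81.6 m/s


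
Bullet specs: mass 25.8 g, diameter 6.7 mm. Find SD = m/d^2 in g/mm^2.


SD = m/d^2 = 25.8/6.7^2 = 0.5747 g/mm^2

0.5747 g/mm^2


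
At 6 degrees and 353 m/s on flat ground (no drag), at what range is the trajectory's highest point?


R = v0^2*sin(2*theta)/g = 353^2*sin(2*6°)/9.81 = 2640.94 m
apex_dist = R/2 = 2640.94/2 = 1320 m

1320 m


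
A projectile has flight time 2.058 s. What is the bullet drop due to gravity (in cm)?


drop = 0.5*g*t^2 = 0.5*9.81*2.058^2 = 20.7745 m ≈ 2077 cm

2077 cm


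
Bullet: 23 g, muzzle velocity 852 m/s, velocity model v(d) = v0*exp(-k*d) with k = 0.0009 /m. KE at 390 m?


v = v0*exp(-k*d) = 852*exp(-0.0009*390) = 599.794 m/s
E = 0.5*m*v^2 = 0.5*0.023*599.794^2 = 4137 J

4137 J


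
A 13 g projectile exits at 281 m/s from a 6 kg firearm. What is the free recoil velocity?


v_recoil = m_p * v_p / m_gun = 0.013 * 281 / 6 = 0.6088 m/s

0.6088 m/s


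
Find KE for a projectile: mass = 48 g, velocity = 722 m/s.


E = 0.5*m*v^2 = 0.5*0.048*722^2 = 12511 J

12511 J


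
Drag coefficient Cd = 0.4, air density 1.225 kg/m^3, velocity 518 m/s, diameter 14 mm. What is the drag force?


A = pi*(d/2)^2 = pi*(14/2000)^2 = 1.53938e-04 m^2
Fd = 0.5*Cd*rho*A*v^2 = 0.5*0.4*1.225*1.53938e-04*518^2 = 10.12 N

10.12 N


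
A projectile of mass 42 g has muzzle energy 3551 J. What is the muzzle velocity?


v = sqrt(2*E/m) = sqrt(2*3551/0.042) = 411.2 m/s

411.2 m/s


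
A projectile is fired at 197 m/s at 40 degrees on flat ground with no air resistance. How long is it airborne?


T = 2*v0*sin(theta)/g = 2*197*sin(40°)/9.81 = 25.82 s

25.82 s


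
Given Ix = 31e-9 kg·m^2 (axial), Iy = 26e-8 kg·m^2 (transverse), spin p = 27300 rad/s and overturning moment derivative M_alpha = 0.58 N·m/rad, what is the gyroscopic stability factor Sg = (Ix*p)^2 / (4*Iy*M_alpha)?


Sg = Ix^2 * p^2 / (4 * Iy * M_alpha) = (31e-9)^2 * 27300^2 / (4 * 26e-8 * 0.58) = 1.187

1.187


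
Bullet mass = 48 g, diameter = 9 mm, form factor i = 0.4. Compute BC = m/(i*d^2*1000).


BC = m/(i*d^2*1000) = 48/(0.4 * 9^2 * 1000) = 0.001481

0.001481


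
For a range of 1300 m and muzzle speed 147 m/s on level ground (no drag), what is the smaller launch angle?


sin(2*theta) = R*g/v0^2 = 1300*9.81/147^2 = 0.590171, theta = arcsin(0.590171)/2 = 18.08°

18.08 degrees


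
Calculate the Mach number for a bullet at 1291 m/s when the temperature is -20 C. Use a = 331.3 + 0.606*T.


a = 331.3 + 0.606*(-20) = 319.18 m/s
M = v/a = 1291/319.18 = 4.045

4.045


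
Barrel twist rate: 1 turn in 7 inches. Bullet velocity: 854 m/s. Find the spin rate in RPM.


twist_m = 7*0.0254 = 0.1778 m
spin = v/twist = 854/0.1778 = 4803.15 rev/s
RPM = spin*60 = 4803.15*60 ≈ 288189 RPM

288189 RPM


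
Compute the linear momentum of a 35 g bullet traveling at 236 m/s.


p = m*v = 0.035*236 = 8.26 kg·m/s

8.26 kg·m/s


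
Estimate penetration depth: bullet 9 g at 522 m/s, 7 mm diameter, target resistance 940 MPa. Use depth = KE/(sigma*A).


A = pi*(d/2)^2 = pi*(7/2)^2 = 38.4845 mm^2
E = 0.5*m*v^2 = 0.5*0.009*522^2 = 1226.18 J
depth = E/(sigma*A) = 1226.18 J / (940 MPa * 38.4845 mm^2) = 1226.18/(940 * 38.4845) m = 0.0338953 m ≈ 33.9 mm

33.9 mm


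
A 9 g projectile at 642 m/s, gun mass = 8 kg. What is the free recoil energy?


v_r = m_p*v_p/m_gun = 0.009*642/8 = 0.72225 m/s, E_r = 0.5*m_gun*v_r^2 = 0.5*8*0.72225^2 = 2.087 J

2.087 J


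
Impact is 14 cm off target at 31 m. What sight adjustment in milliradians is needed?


1 mrad subtends 1 cm per 10 m of range, so adj = error_cm / (dist_m / 10) = 14 / (31/10) = 4.516 mrad

4.516 mrad


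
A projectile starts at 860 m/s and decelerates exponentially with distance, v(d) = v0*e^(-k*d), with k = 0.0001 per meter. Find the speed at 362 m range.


v = v0*exp(-k*d) = 860*exp(-0.0001*362) = 829.4 m/s

829.4 m/s


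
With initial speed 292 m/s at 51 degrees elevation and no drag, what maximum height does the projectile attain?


H = (v0*sin(theta))^2 / (2g) = (292*sin(51°))^2 / (2*9.81) = 2625 m

2625 m


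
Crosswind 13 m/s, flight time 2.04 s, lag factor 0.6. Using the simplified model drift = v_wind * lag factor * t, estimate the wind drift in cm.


drift = v_wind * lag * t = 13 * 0.6 * 2.04 = 15.912 m ≈ 1591 cm

1591 cm


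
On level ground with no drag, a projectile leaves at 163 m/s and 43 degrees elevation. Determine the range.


R = v0^2 * sin(2*theta) / g = 163^2 * sin(2*43°) / 9.81 = 2702 m

2702 m


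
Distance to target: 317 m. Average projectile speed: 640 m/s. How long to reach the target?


t = d/v = 317/640 = 0.4953 s

0.4953 s


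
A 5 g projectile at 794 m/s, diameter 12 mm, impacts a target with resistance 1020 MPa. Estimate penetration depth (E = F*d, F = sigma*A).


A = pi*(d/2)^2 = pi*(12/2)^2 = 113.097 mm^2
E = 0.5*m*v^2 = 0.5*0.005*794^2 = 1576.09 J
depth = E/(sigma*A) = 1576.09 J / (1020 MPa * 113.097 mm^2) = 1576.09/(1020 * 113.097) m = 0.0136624 m ≈ 13.66 mm

13.66 mm


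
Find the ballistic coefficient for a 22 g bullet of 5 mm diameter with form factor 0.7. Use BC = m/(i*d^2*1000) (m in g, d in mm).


BC = m/(i*d^2*1000) = 22/(0.7 * 5^2 * 1000) = 0.001257

0.001257


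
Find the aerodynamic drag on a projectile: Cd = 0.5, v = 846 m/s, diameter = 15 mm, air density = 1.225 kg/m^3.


A = pi*(d/2)^2 = pi*(15/2000)^2 = 1.76715e-04 m^2
Fd = 0.5*Cd*rho*A*v^2 = 0.5*0.5*1.225*1.76715e-04*846^2 = 38.73 N

38.73 N


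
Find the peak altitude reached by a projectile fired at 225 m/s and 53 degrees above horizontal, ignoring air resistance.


H = (v0*sin(theta))^2 / (2g) = (225*sin(53°))^2 / (2*9.81) = 1646 m

1646 m


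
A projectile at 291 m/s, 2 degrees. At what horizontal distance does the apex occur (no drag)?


R = v0^2*sin(2*theta)/g = 291^2*sin(2*2°)/9.81 = 602.146 m
apex_dist = R/2 = 602.146/2 = 301.1 m

301.1 m


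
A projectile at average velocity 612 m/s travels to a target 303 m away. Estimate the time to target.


t = d/v = 303/612 = 0.4951 s

0.4951 s


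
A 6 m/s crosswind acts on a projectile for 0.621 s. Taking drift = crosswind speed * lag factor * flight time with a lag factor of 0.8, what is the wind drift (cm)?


drift = v_wind * lag * t = 6 * 0.8 * 0.621 = 2.9808 m ≈ 298.1 cm

298.1 cm


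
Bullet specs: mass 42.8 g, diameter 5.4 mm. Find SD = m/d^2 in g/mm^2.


SD = m/d^2 = 42.8/5.4^2 = 1.468 g/mm^2

1.468 g/mm^2


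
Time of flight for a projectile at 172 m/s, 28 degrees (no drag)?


T = 2*v0*sin(theta)/g = 2*172*sin(28°)/9.81 = 16.46 s

16.46 s


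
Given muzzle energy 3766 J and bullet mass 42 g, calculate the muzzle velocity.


v = sqrt(2*E/m) = sqrt(2*3766/0.042) = 423.5 m/s

423.5 m/s


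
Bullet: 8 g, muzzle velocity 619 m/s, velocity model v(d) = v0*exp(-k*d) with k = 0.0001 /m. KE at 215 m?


v = v0*exp(-k*d) = 619*exp(-0.0001*215) = 605.834 m/s
E = 0.5*m*v^2 = 0.5*0.008*605.834^2 = 1468 J

1468 J


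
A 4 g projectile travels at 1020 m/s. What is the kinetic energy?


E = 0.5*m*v^2 = 0.5*0.004*1020^2 = 2081 J

2081 J


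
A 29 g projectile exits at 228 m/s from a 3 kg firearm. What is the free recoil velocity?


v_recoil = m_p * v_p / m_gun = 0.029 * 228 / 3 = 2.204 m/s

2.204 m/s


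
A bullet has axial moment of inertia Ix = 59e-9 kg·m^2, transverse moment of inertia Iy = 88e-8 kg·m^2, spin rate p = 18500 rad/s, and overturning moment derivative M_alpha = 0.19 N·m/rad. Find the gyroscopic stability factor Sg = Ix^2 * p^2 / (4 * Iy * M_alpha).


Sg = Ix^2 * p^2 / (4 * Iy * M_alpha) = (59e-9)^2 * 18500^2 / (4 * 88e-8 * 0.19) = 1.781

1.781


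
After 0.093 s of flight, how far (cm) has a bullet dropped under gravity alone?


drop = 0.5*g*t^2 = 0.5*9.81*0.093^2 = 0.0424233 m ≈ 4.242 cm

4.242 cm


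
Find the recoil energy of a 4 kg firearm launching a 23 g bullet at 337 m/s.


v_r = m_p*v_p/m_gun = 0.023*337/4 = 1.93775 m/s, E_r = 0.5*m_gun*v_r^2 = 0.5*4*1.93775^2 = 7.51 J

7.51 J


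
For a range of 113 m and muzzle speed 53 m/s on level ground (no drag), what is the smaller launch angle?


sin(2*theta) = R*g/v0^2 = 113*9.81/53^2 = 0.394635, theta = arcsin(0.394635)/2 = 11.62°

11.62 degrees


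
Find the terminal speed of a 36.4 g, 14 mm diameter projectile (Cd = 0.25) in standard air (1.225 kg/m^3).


A = pi*(d/2)^2 = pi*(14/2000)^2 = 1.53938e-04 m^2
vt = sqrt(2mg/(Cd*rho*A)) = sqrt(2*0.0364*9.81/(0.25 * 1.225 * 1.53938e-04)) = 123.1 m/s

123.1 m/s


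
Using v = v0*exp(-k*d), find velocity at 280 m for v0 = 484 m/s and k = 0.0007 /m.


v = v0*exp(-k*d) = 484*exp(-0.0007*280) = 397.9 m/s

397.9 m/s


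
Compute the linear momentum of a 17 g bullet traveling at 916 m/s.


p = m*v = 0.017*916 = 15.57 kg·m/s

15.57 kg·m/s


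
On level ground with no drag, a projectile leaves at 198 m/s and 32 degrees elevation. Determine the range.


R = v0^2 * sin(2*theta) / g = 198^2 * sin(2*32°) / 9.81 = 3592 m

3592 m


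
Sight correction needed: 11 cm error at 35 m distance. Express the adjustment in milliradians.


1 mrad subtends 1 cm per 10 m of range, so adj = error_cm / (dist_m / 10) = 11 / (35/10) = 3.143 mrad

3.143 mrad


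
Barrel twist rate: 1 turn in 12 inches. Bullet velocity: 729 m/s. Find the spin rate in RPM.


twist_m = 12*0.0254 = 0.3048 m
spin = v/twist = 729/0.3048 = 2391.732 rev/s
RPM = spin*60 = 2391.732*60 ≈ 143504 RPM

143504 RPM


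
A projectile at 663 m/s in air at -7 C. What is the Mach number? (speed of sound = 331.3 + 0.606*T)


a = 331.3 + 0.606*(-7) = 327.058 m/s
M = v/a = 663/327.058 = 2.027

2.027


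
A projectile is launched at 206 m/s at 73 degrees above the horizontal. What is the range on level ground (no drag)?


R = v0^2 * sin(2*theta) / g = 206^2 * sin(2*73°) / 9.81 = 2419 m

2419 m


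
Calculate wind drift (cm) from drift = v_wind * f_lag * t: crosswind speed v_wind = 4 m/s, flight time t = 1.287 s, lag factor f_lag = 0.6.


drift = v_wind * lag * t = 4 * 0.6 * 1.287 = 3.0888 m ≈ 308.9 cm

308.9 cm


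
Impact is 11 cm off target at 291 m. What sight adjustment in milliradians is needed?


1 mrad subtends 1 cm per 10 m of range, so adj = error_cm / (dist_m / 10) = 11 / (291/10) = 0.378 mrad

0.378 mrad


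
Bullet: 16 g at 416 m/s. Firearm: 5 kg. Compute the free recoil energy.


v_r = m_p*v_p/m_gun = 0.016*416/5 = 1.3312 m/s, E_r = 0.5*m_gun*v_r^2 = 0.5*5*1.3312^2 = 4.43 J

4.43 J


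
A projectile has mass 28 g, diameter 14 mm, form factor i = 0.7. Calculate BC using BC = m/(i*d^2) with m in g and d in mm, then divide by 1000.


BC = m/(i*d^2*1000) = 28/(0.7 * 14^2 * 1000) = 0.0002041

0.0002041


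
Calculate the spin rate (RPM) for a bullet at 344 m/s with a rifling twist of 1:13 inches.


twist_m = 13*0.0254 = 0.3302 m
spin = v/twist = 344/0.3302 = 1041.793 rev/s
RPM = spin*60 = 1041.793*60 ≈ 62508 RPM

62508 RPM


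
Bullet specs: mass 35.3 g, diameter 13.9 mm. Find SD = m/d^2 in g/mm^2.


SD = m/d^2 = 35.3/13.9^2 = 0.1827 g/mm^2

0.1827 g/mm^2


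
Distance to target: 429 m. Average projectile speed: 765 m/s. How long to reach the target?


t = d/v = 429/765 = 0.5608 s

0.5608 s


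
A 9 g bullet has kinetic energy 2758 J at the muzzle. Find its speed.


v = sqrt(2*E/m) = sqrt(2*2758/0.009) = 782.9 m/s

782.9 m/s


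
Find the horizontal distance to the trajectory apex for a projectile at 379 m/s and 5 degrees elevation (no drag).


R = v0^2*sin(2*theta)/g = 379^2*sin(2*5°)/9.81 = 2542.61 m
apex_dist = R/2 = 2542.61/2 = 1271 m

1271 m


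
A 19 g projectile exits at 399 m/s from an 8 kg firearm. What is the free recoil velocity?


v_recoil = m_p * v_p / m_gun = 0.019 * 399 / 8 = 0.9476 m/s

0.9476 m/s


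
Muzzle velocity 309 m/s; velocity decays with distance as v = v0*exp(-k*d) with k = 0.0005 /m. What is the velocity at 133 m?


v = v0*exp(-k*d) = 309*exp(-0.0005*133) = 289.1 m/s

289.1 m/s


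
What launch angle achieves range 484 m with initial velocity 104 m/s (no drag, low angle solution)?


sin(2*theta) = R*g/v0^2 = 484*9.81/104^2 = 0.438983, theta = arcsin(0.438983)/2 = 13.02°

13.02 degrees


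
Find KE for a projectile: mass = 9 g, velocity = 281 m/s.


E = 0.5*m*v^2 = 0.5*0.009*281^2 = 355.3 J

355.3 J


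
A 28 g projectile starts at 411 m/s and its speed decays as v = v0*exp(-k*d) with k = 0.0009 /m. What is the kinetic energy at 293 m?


v = v0*exp(-k*d) = 411*exp(-0.0009*293) = 315.732 m/s
E = 0.5*m*v^2 = 0.5*0.028*315.732^2 = 1396 J

1396 J


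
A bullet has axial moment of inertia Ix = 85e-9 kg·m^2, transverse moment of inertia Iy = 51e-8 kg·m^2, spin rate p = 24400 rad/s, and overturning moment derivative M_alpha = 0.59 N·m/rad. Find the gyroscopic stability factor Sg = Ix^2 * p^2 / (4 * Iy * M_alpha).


Sg = Ix^2 * p^2 / (4 * Iy * M_alpha) = (85e-9)^2 * 24400^2 / (4 * 51e-8 * 0.59) = 3.574

3.574


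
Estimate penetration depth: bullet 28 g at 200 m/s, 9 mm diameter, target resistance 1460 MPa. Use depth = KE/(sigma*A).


A = pi*(d/2)^2 = pi*(9/2)^2 = 63.6173 mm^2
E = 0.5*m*v^2 = 0.5*0.028*200^2 = 560 J
depth = E/(sigma*A) = 560 J / (1460 MPa * 63.6173 mm^2) = 560/(1460 * 63.6173) m = 0.00602921 m ≈ 6.029 mm

6.029 mm


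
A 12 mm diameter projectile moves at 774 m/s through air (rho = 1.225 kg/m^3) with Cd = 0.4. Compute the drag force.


A = pi*(d/2)^2 = pi*(12/2000)^2 = 1.13097e-04 m^2
Fd = 0.5*Cd*rho*A*v^2 = 0.5*0.4*1.225*1.13097e-04*774^2 = 16.6 N

16.6 N


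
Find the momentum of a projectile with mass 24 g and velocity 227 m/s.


p = m*v = 0.024*227 = 5.448 kg·m/s

5.448 kg·m/s


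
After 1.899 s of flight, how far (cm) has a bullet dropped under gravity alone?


drop = 0.5*g*t^2 = 0.5*9.81*1.899^2 = 17.6884 m ≈ 1769 cm

1769 cm


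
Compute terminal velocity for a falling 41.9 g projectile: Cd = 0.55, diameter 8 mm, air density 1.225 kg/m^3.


A = pi*(d/2)^2 = pi*(8/2000)^2 = 5.02655e-05 m^2
vt = sqrt(2mg/(Cd*rho*A)) = sqrt(2*0.0419*9.81/(0.55 * 1.225 * 5.02655e-05)) = 155.8 m/s

155.8 m/s


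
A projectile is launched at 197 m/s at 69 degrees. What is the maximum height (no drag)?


H = (v0*sin(theta))^2 / (2g) = (197*sin(69°))^2 / (2*9.81) = 1724 m

1724 m


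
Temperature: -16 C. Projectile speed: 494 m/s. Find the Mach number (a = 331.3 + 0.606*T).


a = 331.3 + 0.606*(-16) = 321.604 m/s
M = v/a = 494/321.604 = 1.536

1.536


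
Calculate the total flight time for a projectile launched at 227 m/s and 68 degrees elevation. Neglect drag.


T = 2*v0*sin(theta)/g = 2*227*sin(68°)/9.81 = 42.91 s

42.91 s


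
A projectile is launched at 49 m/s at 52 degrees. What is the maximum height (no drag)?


H = (v0*sin(theta))^2 / (2g) = (49*sin(52°))^2 / (2*9.81) = 75.99 m

75.99 m


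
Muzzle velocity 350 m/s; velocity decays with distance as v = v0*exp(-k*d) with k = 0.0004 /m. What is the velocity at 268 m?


v = v0*exp(-k*d) = 350*exp(-0.0004*268) = 314.4 m/s

314.4 m/s


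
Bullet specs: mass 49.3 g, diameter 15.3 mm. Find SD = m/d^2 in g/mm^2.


SD = m/d^2 = 49.3/15.3^2 = 0.2106 g/mm^2

0.2106 g/mm^2


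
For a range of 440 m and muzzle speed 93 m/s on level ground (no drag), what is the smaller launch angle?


sin(2*theta) = R*g/v0^2 = 440*9.81/93^2 = 0.499063, theta = arcsin(0.499063)/2 = 14.97°

14.97 degrees


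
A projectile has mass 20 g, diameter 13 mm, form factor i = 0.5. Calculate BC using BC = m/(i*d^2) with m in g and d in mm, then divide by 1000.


BC = m/(i*d^2*1000) = 20/(0.5 * 13^2 * 1000) = 0.0002367

0.0002367


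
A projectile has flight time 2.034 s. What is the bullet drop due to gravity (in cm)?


drop = 0.5*g*t^2 = 0.5*9.81*2.034^2 = 20.2928 m ≈ 2029 cm

2029 cm


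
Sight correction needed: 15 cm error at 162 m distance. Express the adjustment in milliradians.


1 mrad subtends 1 cm per 10 m of range, so adj = error_cm / (dist_m / 10) = 15 / (162/10) = 0.9259 mrad

0.9259 mrad


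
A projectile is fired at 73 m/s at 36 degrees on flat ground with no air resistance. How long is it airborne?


T = 2*v0*sin(theta)/g = 2*73*sin(36°)/9.81 = 8.748 s

8.748 s


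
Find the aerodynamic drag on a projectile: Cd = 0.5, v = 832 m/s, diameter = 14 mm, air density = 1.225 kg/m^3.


A = pi*(d/2)^2 = pi*(14/2000)^2 = 1.53938e-04 m^2
Fd = 0.5*Cd*rho*A*v^2 = 0.5*0.5*1.225*1.53938e-04*832^2 = 32.63 N

32.63 N


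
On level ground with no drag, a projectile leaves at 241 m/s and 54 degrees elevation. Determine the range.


R = v0^2 * sin(2*theta) / g = 241^2 * sin(2*54°) / 9.81 = 5631 m

5631 m


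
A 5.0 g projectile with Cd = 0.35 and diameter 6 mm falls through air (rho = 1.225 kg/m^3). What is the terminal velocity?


A = pi*(d/2)^2 = pi*(6/2000)^2 = 2.82743e-05 m^2
vt = sqrt(2mg/(Cd*rho*A)) = sqrt(2*0.005*9.81/(0.35 * 1.225 * 2.82743e-05)) = 89.96 m/s

89.96 m/s


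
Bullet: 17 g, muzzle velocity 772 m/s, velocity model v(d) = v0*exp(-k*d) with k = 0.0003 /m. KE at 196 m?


v = v0*exp(-k*d) = 772*exp(-0.0003*196) = 727.915 m/s
E = 0.5*m*v^2 = 0.5*0.017*727.915^2 = 4504 J

4504 J


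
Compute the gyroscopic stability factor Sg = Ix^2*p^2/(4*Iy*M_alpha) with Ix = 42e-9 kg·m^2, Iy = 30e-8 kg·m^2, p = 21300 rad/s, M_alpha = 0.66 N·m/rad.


Sg = Ix^2 * p^2 / (4 * Iy * M_alpha) = (42e-9)^2 * 21300^2 / (4 * 30e-8 * 0.66) = 1.01

1.01


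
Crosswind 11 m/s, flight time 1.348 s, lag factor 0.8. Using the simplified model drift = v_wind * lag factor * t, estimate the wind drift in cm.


drift = v_wind * lag * t = 11 * 0.8 * 1.348 = 11.8624 m ≈ 1186 cm

1186 cm


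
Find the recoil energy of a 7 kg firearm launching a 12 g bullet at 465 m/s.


v_r = m_p*v_p/m_gun = 0.012*465/7 = 0.797143 m/s, E_r = 0.5*m_gun*v_r^2 = 0.5*7*0.797143^2 = 2.224 J

2.224 J


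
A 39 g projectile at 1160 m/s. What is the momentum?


p = m*v = 0.039*1160 = 45.24 kg·m/s

45.24 kg·m/s


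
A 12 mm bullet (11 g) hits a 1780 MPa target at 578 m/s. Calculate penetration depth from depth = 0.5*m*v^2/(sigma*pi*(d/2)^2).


A = pi*(d/2)^2 = pi*(12/2)^2 = 113.097 mm^2
E = 0.5*m*v^2 = 0.5*0.011*578^2 = 1837.46 J
depth = E/(sigma*A) = 1837.46 J / (1780 MPa * 113.097 mm^2) = 1837.46/(1780 * 113.097) m = 0.00912738 m ≈ 9.127 mm

9.127 mm


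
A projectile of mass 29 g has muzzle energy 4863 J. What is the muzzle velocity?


v = sqrt(2*E/m) = sqrt(2*4863/0.029) = 579.1 m/s

579.1 m/s


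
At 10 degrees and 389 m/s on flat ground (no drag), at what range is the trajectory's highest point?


R = v0^2*sin(2*theta)/g = 389^2*sin(2*10°)/9.81 = 5275.72 m
apex_dist = R/2 = 5275.72/2 = 2638 m

2638 m


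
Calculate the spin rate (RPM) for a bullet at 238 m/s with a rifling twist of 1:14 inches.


twist_m = 14*0.0254 = 0.3556 m
spin = v/twist = 238/0.3556 = 669.2913 rev/s
RPM = spin*60 = 669.2913*60 ≈ 40157 RPM

40157 RPM


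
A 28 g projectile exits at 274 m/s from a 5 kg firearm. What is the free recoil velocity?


v_recoil = m_p * v_p / m_gun = 0.028 * 274 / 5 = 1.534 m/s

1.534 m/s


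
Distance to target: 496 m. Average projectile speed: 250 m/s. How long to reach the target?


t = d/v = 496/250 = 1.984 s

1.984 s
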